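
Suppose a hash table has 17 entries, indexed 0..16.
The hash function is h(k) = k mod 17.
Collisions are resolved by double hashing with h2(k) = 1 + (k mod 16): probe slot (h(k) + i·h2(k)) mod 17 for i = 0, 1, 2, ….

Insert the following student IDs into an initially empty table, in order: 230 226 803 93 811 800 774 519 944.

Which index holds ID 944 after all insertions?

230: h=9 => slot 9
226: h=5 => slot 5
803: h=4 => slot 4
93: h=8 => slot 8
811: h=12 => slot 12
800: h=1 => slot 1
774: h=9, h2=7, probe 9,16 => slot 16
519: h=9, h2=8, probe 9,0 => slot 0
944: h=9, h2=1, probe 9,10 => slot 10
Table: [519, 800, _, _, 803, 226, _, _, 93, 230, 944, _, 811, _, _, _, 774]

10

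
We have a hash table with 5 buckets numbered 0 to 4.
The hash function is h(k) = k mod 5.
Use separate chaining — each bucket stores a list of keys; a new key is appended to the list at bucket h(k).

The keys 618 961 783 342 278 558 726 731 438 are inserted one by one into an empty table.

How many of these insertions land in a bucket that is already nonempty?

6

Insert 618: h=3, bucket 3 empty -> new chain.
Insert 961: h=1, bucket 1 empty -> new chain.
Insert 783: h=3, bucket 3 nonempty -> append to chain.
Insert 342: h=2, bucket 2 empty -> new chain.
Insert 278: h=3, bucket 3 nonempty -> append to chain.
Insert 558: h=3, bucket 3 nonempty -> append to chain.
Insert 726: h=1, bucket 1 nonempty -> append to chain.
Insert 731: h=1, bucket 1 nonempty -> append to chain.
Insert 438: h=3, bucket 3 nonempty -> append to chain.
Final buckets:
0: -
1: 961 -> 726 -> 731
2: 342
3: 618 -> 783 -> 278 -> 558 -> 438
4: -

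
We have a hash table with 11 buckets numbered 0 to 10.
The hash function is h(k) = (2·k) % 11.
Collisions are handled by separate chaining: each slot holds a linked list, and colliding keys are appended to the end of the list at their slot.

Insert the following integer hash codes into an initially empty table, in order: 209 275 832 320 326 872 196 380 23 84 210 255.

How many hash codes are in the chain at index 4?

Insert 209: h=0, bucket 0 empty -> new chain.
Insert 275: h=0, bucket 0 nonempty -> append to chain.
Insert 832: h=3, bucket 3 empty -> new chain.
Insert 320: h=2, bucket 2 empty -> new chain.
Insert 326: h=3, bucket 3 nonempty -> append to chain.
Insert 872: h=6, bucket 6 empty -> new chain.
Insert 196: h=7, bucket 7 empty -> new chain.
Insert 380: h=1, bucket 1 empty -> new chain.
Insert 23: h=2, bucket 2 nonempty -> append to chain.
Insert 84: h=3, bucket 3 nonempty -> append to chain.
Insert 210: h=2, bucket 2 nonempty -> append to chain.
Insert 255: h=4, bucket 4 empty -> new chain.
Final buckets:
0: 209 -> 275
1: 380
2: 320 -> 23 -> 210
3: 832 -> 326 -> 84
4: 255
5: _
6: 872
7: 196
8: _
9: _
10: _

1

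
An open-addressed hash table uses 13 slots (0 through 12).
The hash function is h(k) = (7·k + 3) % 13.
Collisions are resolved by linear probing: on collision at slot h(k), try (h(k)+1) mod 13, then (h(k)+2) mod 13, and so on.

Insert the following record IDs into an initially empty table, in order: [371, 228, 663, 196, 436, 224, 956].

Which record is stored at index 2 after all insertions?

371 hashes to 0; slot 0 is free => place at 0.
228 hashes to 0; 0 taken => place at 1.
663 hashes to 3; slot 3 is free => place at 3.
196 hashes to 10; slot 10 is free => place at 10.
436 hashes to 0; 0,1 taken => place at 2.
224 hashes to 11; slot 11 is free => place at 11.
956 hashes to 0; 0,1,2,3 taken => place at 4.
Table: [371, 228, 436, 663, 956, ∅, ∅, ∅, ∅, ∅, 196, 224, ∅]

436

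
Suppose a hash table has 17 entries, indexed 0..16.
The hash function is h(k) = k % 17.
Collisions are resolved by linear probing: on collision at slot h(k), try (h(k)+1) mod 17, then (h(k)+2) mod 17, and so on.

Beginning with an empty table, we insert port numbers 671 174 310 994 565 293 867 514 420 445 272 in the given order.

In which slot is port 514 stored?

671: h=8 → slot 8
174: h=4 → slot 4
310: h=4, probe 4,5 → slot 5
994: h=8, probe 8,9 → slot 9
565: h=4, probe 4,5,6 → slot 6
293: h=4, probe 4,5,6,7 → slot 7
867: h=0 → slot 0
514: h=4, probe 4,5,6,7,8,9,10 → slot 10
420: h=12 → slot 12
445: h=3 → slot 3
272: h=0, probe 0,1 → slot 1
Table: [867, 272, —, 445, 174, 310, 565, 293, 671, 994, 514, —, 420, —, —, —, —]

10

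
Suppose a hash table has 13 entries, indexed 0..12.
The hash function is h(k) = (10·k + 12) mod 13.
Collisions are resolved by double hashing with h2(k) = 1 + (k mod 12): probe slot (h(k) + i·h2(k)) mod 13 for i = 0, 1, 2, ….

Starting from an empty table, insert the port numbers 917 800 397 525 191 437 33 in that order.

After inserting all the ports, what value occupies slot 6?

Insert 917: h=4, slot 4 empty -> index 4.
Insert 800: h=4, h2=9, slot 4 occupied -> index 0.
Insert 397: h=4, h2=2, slot 4 occupied -> index 6.
Insert 525: h=10, slot 10 empty -> index 10.
Insert 191: h=11, slot 11 empty -> index 11.
Insert 437: h=1, slot 1 empty -> index 1.
Insert 33: h=4, h2=10, slots 4,1,11 occupied -> index 8.
Table: [800, 437, -, -, 917, -, 397, -, 33, -, 525, 191, -]

397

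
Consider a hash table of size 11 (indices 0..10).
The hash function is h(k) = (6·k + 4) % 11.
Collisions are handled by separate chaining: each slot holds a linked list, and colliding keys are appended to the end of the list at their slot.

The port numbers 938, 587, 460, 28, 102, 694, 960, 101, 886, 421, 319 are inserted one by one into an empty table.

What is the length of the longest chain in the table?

938 → bucket 0
587 → bucket 6
460 → bucket 3
28 → bucket 7
102 → bucket 0 (collision)
694 → bucket 10
960 → bucket 0 (collision)
101 → bucket 5
886 → bucket 7 (collision)
421 → bucket 0 (collision)
319 → bucket 4
Final buckets:
0: 938 -> 102 -> 960 -> 421
1: _
2: _
3: 460
4: 319
5: 101
6: 587
7: 28 -> 886
8: _
9: _
10: 694

4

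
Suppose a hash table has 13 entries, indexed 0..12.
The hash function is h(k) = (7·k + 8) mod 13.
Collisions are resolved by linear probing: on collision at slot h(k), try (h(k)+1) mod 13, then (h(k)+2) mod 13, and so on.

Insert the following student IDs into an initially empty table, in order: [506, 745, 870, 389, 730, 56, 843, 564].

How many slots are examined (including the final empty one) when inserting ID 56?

506 hashes to 1; slot 1 is free -> place at 1.
745 hashes to 10; slot 10 is free -> place at 10.
870 hashes to 1; 1 taken -> place at 2.
389 hashes to 1; 1,2 taken -> place at 3.
730 hashes to 9; slot 9 is free -> place at 9.
56 hashes to 10; 10 taken -> place at 11.
843 hashes to 7; slot 7 is free -> place at 7.
564 hashes to 4; slot 4 is free -> place at 4.
Table: [—, 506, 870, 389, 564, —, —, 843, —, 730, 745, 56, —]

2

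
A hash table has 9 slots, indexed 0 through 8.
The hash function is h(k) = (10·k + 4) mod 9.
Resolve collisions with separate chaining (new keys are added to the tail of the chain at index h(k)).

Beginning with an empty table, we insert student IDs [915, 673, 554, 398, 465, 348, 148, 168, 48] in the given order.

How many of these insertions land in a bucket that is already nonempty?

3

Insert 915: h=1, bucket 1 empty → new chain.
Insert 673: h=2, bucket 2 empty → new chain.
Insert 554: h=0, bucket 0 empty → new chain.
Insert 398: h=6, bucket 6 empty → new chain.
Insert 465: h=1, bucket 1 nonempty → append to chain.
Insert 348: h=1, bucket 1 nonempty → append to chain.
Insert 148: h=8, bucket 8 empty → new chain.
Insert 168: h=1, bucket 1 nonempty → append to chain.
Insert 48: h=7, bucket 7 empty → new chain.
Final buckets:
0: 554
1: 915 -> 465 -> 348 -> 168
2: 673
3: -
4: -
5: -
6: 398
7: 48
8: 148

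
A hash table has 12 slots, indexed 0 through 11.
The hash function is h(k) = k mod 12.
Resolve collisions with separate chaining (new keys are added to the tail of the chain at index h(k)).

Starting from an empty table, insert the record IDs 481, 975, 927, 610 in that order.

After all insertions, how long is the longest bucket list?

2

481 -> bucket 1
975 -> bucket 3
927 -> bucket 3 (collision)
610 -> bucket 10
Final buckets:
0: -
1: 481
2: -
3: 975 -> 927
4: -
5: -
6: -
7: -
8: -
9: -
10: 610
11: -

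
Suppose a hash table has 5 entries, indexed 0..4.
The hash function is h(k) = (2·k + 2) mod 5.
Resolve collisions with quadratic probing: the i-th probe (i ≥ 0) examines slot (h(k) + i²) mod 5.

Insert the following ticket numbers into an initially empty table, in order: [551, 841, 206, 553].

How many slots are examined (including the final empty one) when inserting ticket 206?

3

551: h=4 -> slot 4
841: h=4, probe 4,0 -> slot 0
206: h=4, probe 4,0,3 -> slot 3
553: h=3, probe 3,4,2 -> slot 2
Table: [841, -, 553, 206, 551]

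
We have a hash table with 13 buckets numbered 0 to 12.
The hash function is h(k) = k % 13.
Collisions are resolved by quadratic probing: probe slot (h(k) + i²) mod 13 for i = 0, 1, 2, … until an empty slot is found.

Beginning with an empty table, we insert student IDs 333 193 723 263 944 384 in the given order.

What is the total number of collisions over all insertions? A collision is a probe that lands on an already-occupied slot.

Insert 333: h=8, slot 8 empty -> index 8.
Insert 193: h=11, slot 11 empty -> index 11.
Insert 723: h=8, slot 8 occupied -> index 9.
Insert 263: h=3, slot 3 empty -> index 3.
Insert 944: h=8, slots 8,9 occupied -> index 12.
Insert 384: h=7, slot 7 empty -> index 7.
Table: [-, -, -, 263, -, -, -, 384, 333, 723, -, 193, 944]

3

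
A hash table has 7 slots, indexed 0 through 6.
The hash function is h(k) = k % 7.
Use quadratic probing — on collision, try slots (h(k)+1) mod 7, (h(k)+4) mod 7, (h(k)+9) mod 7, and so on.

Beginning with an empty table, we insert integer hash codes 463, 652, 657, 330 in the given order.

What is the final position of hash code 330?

463: h=1 → slot 1
652: h=1, probe 1,2 → slot 2
657: h=6 → slot 6
330: h=1, probe 1,2,5 → slot 5
Table: [_, 463, 652, _, _, 330, 657]

5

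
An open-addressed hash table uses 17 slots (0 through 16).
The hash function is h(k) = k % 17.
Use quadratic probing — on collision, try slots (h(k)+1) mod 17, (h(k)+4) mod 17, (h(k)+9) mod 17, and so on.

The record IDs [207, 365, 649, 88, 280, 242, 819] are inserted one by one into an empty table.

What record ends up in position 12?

207 hashes to 3; slot 3 is free => place at 3.
365 hashes to 8; slot 8 is free => place at 8.
649 hashes to 3; 3 taken => place at 4.
88 hashes to 3; 3,4 taken => place at 7.
280 hashes to 8; 8 taken => place at 9.
242 hashes to 4; 4 taken => place at 5.
819 hashes to 3; 3,4,7 taken => place at 12.
Table: [∅, ∅, ∅, 207, 649, 242, ∅, 88, 365, 280, ∅, ∅, 819, ∅, ∅, ∅, ∅]

819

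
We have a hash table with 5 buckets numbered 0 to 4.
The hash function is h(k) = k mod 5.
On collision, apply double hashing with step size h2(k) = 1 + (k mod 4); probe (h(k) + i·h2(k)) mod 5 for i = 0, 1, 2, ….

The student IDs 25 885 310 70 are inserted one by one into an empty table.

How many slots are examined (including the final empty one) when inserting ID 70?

3

Insert 25: h=0, slot 0 empty -> index 0.
Insert 885: h=0, h2=2, slot 0 occupied -> index 2.
Insert 310: h=0, h2=3, slot 0 occupied -> index 3.
Insert 70: h=0, h2=3, slots 0,3 occupied -> index 1.
Table: [25, 70, 885, 310, —]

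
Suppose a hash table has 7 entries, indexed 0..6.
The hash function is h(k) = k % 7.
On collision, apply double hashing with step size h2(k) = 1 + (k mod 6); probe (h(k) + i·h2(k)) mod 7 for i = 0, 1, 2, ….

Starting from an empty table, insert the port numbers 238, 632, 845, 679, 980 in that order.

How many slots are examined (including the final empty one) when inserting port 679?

3

238: h=0 => slot 0
632: h=2 => slot 2
845: h=5 => slot 5
679: h=0, h2=2, probe 0,2,4 => slot 4
980: h=0, h2=3, probe 0,3 => slot 3
Table: [238, -, 632, 980, 679, 845, -]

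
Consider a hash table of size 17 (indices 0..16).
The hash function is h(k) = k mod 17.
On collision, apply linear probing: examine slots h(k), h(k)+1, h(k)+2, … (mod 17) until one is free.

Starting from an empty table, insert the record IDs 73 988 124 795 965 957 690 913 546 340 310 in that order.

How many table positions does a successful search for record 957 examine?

3

Insert 73: h=5, slot 5 empty => index 5.
Insert 988: h=2, slot 2 empty => index 2.
Insert 124: h=5, slot 5 occupied => index 6.
Insert 795: h=13, slot 13 empty => index 13.
Insert 965: h=13, slot 13 occupied => index 14.
Insert 957: h=5, slots 5,6 occupied => index 7.
Insert 690: h=10, slot 10 empty => index 10.
Insert 913: h=12, slot 12 empty => index 12.
Insert 546: h=2, slot 2 occupied => index 3.
Insert 340: h=0, slot 0 empty => index 0.
Insert 310: h=4, slot 4 empty => index 4.
Table: [340, —, 988, 546, 310, 73, 124, 957, —, —, 690, —, 913, 795, 965, —, —]
Lookup 957: h=5, probe 5,6,7 → found at 7.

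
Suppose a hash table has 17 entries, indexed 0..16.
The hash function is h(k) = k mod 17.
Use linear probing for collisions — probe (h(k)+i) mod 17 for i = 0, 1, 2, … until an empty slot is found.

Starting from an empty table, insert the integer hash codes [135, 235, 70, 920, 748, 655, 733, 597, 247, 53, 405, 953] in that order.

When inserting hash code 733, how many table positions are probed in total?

135: h=16 → slot 16
235: h=14 → slot 14
70: h=2 → slot 2
920: h=2, probe 2,3 → slot 3
748: h=0 → slot 0
655: h=9 → slot 9
733: h=2, probe 2,3,4 → slot 4
597: h=2, probe 2,3,4,5 → slot 5
247: h=9, probe 9,10 → slot 10
53: h=2, probe 2,3,4,5,6 → slot 6
405: h=14, probe 14,15 → slot 15
953: h=1 → slot 1
Table: [748, 953, 70, 920, 733, 597, 53, ∅, ∅, 655, 247, ∅, ∅, ∅, 235, 405, 135]

3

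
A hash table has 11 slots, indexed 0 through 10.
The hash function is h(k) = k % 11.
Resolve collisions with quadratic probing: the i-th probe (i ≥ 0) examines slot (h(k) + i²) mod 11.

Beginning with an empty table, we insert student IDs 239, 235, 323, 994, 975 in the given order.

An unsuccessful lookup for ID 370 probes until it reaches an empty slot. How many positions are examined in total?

239: h=8 -> slot 8
235: h=4 -> slot 4
323: h=4, probe 4,5 -> slot 5
994: h=4, probe 4,5,8,2 -> slot 2
975: h=7 -> slot 7
Table: [_, _, 994, _, 235, 323, _, 975, 239, _, _]
Lookup 370: h=7, probe 7,8,0 → slot 0 empty, not found.

3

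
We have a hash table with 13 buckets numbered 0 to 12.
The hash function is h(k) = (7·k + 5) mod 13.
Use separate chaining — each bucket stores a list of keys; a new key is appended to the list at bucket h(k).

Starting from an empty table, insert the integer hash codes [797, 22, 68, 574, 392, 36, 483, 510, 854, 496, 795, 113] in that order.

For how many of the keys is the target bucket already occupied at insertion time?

797 → bucket 7
22 → bucket 3
68 → bucket 0
574 → bucket 6
392 → bucket 6 (collision)
36 → bucket 10
483 → bucket 6 (collision)
510 → bucket 0 (collision)
854 → bucket 3 (collision)
496 → bucket 6 (collision)
795 → bucket 6 (collision)
113 → bucket 3 (collision)
Final buckets:
0: 68 -> 510
1: ∅
2: ∅
3: 22 -> 854 -> 113
4: ∅
5: ∅
6: 574 -> 392 -> 483 -> 496 -> 795
7: 797
8: ∅
9: ∅
10: 36
11: ∅
12: ∅

7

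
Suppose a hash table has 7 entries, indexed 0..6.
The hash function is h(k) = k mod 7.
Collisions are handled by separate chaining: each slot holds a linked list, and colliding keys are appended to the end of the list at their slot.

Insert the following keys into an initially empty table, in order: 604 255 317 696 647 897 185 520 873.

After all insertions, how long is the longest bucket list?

Insert 604: h=2, bucket 2 empty → new chain.
Insert 255: h=3, bucket 3 empty → new chain.
Insert 317: h=2, bucket 2 nonempty → append to chain.
Insert 696: h=3, bucket 3 nonempty → append to chain.
Insert 647: h=3, bucket 3 nonempty → append to chain.
Insert 897: h=1, bucket 1 empty → new chain.
Insert 185: h=3, bucket 3 nonempty → append to chain.
Insert 520: h=2, bucket 2 nonempty → append to chain.
Insert 873: h=5, bucket 5 empty → new chain.
Final buckets:
0: —
1: 897
2: 604 -> 317 -> 520
3: 255 -> 696 -> 647 -> 185
4: —
5: 873
6: —

4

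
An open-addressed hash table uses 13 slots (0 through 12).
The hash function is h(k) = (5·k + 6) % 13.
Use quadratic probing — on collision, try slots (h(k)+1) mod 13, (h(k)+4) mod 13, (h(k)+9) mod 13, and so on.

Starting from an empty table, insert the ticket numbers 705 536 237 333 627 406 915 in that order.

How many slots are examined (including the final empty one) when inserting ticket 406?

Insert 705: h=8, slot 8 empty → index 8.
Insert 536: h=8, slot 8 occupied → index 9.
Insert 237: h=8, slots 8,9 occupied → index 12.
Insert 333: h=7, slot 7 empty → index 7.
Insert 627: h=8, slots 8,9,12 occupied → index 4.
Insert 406: h=8, slots 8,9,12,4 occupied → index 11.
Insert 915: h=5, slot 5 empty → index 5.
Table: [_, _, _, _, 627, 915, _, 333, 705, 536, _, 406, 237]

5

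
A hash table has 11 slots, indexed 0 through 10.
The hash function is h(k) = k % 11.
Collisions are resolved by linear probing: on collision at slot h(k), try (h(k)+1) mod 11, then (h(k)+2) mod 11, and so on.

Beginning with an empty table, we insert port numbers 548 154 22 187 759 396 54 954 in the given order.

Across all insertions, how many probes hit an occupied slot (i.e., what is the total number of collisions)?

10

548: h=9 → slot 9
154: h=0 → slot 0
22: h=0, probe 0,1 → slot 1
187: h=0, probe 0,1,2 → slot 2
759: h=0, probe 0,1,2,3 → slot 3
396: h=0, probe 0,1,2,3,4 → slot 4
54: h=10 → slot 10
954: h=8 → slot 8
Table: [154, 22, 187, 759, 396, -, -, -, 954, 548, 54]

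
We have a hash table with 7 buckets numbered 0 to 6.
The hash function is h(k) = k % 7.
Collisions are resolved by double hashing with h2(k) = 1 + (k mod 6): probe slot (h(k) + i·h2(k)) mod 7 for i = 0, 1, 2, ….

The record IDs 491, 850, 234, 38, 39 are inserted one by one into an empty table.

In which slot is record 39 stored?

5

491 hashes to 1; slot 1 is free => place at 1.
850 hashes to 3; slot 3 is free => place at 3.
234 hashes to 3, h2=1; 3 taken => place at 4.
38 hashes to 3, h2=3; 3 taken => place at 6.
39 hashes to 4, h2=4; 4,1 taken => place at 5.
Table: [., 491, ., 850, 234, 39, 38]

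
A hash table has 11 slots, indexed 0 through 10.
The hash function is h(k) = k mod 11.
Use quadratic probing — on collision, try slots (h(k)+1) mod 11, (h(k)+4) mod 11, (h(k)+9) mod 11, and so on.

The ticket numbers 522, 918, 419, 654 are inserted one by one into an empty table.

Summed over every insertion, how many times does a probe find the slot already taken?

522: h=5 -> slot 5
918: h=5, probe 5,6 -> slot 6
419: h=1 -> slot 1
654: h=5, probe 5,6,9 -> slot 9
Table: [-, 419, -, -, -, 522, 918, -, -, 654, -]

3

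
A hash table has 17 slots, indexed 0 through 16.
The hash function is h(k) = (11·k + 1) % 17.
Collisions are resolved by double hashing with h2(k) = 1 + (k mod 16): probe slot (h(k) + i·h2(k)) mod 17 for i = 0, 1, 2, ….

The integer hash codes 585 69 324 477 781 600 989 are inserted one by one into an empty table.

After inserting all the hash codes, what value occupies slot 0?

324

585 hashes to 10; slot 10 is free → place at 10.
69 hashes to 12; slot 12 is free → place at 12.
324 hashes to 12, h2=5; 12 taken → place at 0.
477 hashes to 12, h2=14; 12 taken → place at 9.
781 hashes to 7; slot 7 is free → place at 7.
600 hashes to 5; slot 5 is free → place at 5.
989 hashes to 0, h2=14; 0 taken → place at 14.
Table: [324, _, _, _, _, 600, _, 781, _, 477, 585, _, 69, _, 989, _, _]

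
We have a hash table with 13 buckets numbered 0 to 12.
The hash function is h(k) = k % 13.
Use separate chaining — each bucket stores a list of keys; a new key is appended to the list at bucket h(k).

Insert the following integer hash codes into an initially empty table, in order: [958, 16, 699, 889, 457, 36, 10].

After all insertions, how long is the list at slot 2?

958 -> bucket 9
16 -> bucket 3
699 -> bucket 10
889 -> bucket 5
457 -> bucket 2
36 -> bucket 10 (collision)
10 -> bucket 10 (collision)
Final buckets:
0: -
1: -
2: 457
3: 16
4: -
5: 889
6: -
7: -
8: -
9: 958
10: 699 -> 36 -> 10
11: -
12: -

1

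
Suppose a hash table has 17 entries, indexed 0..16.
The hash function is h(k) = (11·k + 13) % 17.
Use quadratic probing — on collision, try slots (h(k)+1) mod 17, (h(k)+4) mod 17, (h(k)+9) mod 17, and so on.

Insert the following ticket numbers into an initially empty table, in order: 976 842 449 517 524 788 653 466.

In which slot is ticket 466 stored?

13

976: h=5 => slot 5
842: h=10 => slot 10
449: h=5, probe 5,6 => slot 6
517: h=5, probe 5,6,9 => slot 9
524: h=14 => slot 14
788: h=11 => slot 11
653: h=5, probe 5,6,9,14,4 => slot 4
466: h=5, probe 5,6,9,14,4,13 => slot 13
Table: [_, _, _, _, 653, 976, 449, _, _, 517, 842, 788, _, 466, 524, _, _]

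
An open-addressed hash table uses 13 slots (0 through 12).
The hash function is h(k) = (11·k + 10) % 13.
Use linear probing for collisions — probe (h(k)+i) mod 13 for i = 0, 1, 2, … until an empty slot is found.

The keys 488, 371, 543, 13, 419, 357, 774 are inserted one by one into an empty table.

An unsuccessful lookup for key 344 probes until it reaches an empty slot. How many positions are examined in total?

4

488: h=9 → slot 9
371: h=9, probe 9,10 → slot 10
543: h=3 → slot 3
13: h=10, probe 10,11 → slot 11
419: h=4 → slot 4
357: h=11, probe 11,12 → slot 12
774: h=9, probe 9,10,11,12,0 → slot 0
Table: [774, -, -, 543, 419, -, -, -, -, 488, 371, 13, 357]
Lookup 344: h=11, probe 11,12,0,1 → slot 1 empty, not found.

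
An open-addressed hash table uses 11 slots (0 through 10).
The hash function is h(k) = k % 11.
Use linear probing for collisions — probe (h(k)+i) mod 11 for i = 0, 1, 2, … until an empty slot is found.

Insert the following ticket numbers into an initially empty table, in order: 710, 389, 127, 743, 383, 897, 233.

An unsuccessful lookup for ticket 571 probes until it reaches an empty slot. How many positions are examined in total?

710 hashes to 6; slot 6 is free -> place at 6.
389 hashes to 4; slot 4 is free -> place at 4.
127 hashes to 6; 6 taken -> place at 7.
743 hashes to 6; 6,7 taken -> place at 8.
383 hashes to 9; slot 9 is free -> place at 9.
897 hashes to 6; 6,7,8,9 taken -> place at 10.
233 hashes to 2; slot 2 is free -> place at 2.
Table: [∅, ∅, 233, ∅, 389, ∅, 710, 127, 743, 383, 897]
Lookup 571: h=10, probe 10,0 → slot 0 empty, not found.

2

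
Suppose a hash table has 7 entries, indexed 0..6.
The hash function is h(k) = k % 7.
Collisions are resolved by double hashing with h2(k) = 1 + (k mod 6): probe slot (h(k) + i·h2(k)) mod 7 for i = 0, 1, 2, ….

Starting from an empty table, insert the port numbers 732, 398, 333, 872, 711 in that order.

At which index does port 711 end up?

5

732 hashes to 4; slot 4 is free => place at 4.
398 hashes to 6; slot 6 is free => place at 6.
333 hashes to 4, h2=4; 4 taken => place at 1.
872 hashes to 4, h2=3; 4 taken => place at 0.
711 hashes to 4, h2=4; 4,1 taken => place at 5.
Table: [872, 333, -, -, 732, 711, 398]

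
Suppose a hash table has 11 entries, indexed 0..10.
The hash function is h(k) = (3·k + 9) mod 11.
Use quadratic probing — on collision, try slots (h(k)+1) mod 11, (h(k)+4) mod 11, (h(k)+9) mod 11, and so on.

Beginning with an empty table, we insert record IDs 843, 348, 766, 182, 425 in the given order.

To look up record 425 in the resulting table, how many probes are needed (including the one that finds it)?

4

843 hashes to 8; slot 8 is free => place at 8.
348 hashes to 8; 8 taken => place at 9.
766 hashes to 8; 8,9 taken => place at 1.
182 hashes to 5; slot 5 is free => place at 5.
425 hashes to 8; 8,9,1 taken => place at 6.
Table: [—, 766, —, —, —, 182, 425, —, 843, 348, —]
Lookup 425: h=8, probe 8,9,1,6 → found at 6.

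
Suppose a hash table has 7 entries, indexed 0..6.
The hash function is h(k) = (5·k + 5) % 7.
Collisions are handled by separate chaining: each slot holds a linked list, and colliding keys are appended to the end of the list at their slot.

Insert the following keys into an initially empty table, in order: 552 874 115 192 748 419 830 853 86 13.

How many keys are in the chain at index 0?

552 -> bucket 0
874 -> bucket 0 (collision)
115 -> bucket 6
192 -> bucket 6 (collision)
748 -> bucket 0 (collision)
419 -> bucket 0 (collision)
830 -> bucket 4
853 -> bucket 0 (collision)
86 -> bucket 1
13 -> bucket 0 (collision)
Final buckets:
0: 552 -> 874 -> 748 -> 419 -> 853 -> 13
1: 86
2: -
3: -
4: 830
5: -
6: 115 -> 192

6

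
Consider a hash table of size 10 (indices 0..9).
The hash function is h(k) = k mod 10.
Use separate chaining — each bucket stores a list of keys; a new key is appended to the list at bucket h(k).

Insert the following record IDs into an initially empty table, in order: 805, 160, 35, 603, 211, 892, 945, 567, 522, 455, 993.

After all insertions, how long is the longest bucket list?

Insert 805: h=5, bucket 5 empty -> new chain.
Insert 160: h=0, bucket 0 empty -> new chain.
Insert 35: h=5, bucket 5 nonempty -> append to chain.
Insert 603: h=3, bucket 3 empty -> new chain.
Insert 211: h=1, bucket 1 empty -> new chain.
Insert 892: h=2, bucket 2 empty -> new chain.
Insert 945: h=5, bucket 5 nonempty -> append to chain.
Insert 567: h=7, bucket 7 empty -> new chain.
Insert 522: h=2, bucket 2 nonempty -> append to chain.
Insert 455: h=5, bucket 5 nonempty -> append to chain.
Insert 993: h=3, bucket 3 nonempty -> append to chain.
Final buckets:
0: 160
1: 211
2: 892 -> 522
3: 603 -> 993
4: .
5: 805 -> 35 -> 945 -> 455
6: .
7: 567
8: .
9: .

4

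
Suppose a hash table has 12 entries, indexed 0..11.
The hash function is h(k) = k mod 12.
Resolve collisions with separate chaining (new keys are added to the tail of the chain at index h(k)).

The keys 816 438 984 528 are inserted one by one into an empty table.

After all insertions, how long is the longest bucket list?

816 → bucket 0
438 → bucket 6
984 → bucket 0 (collision)
528 → bucket 0 (collision)
Final buckets:
0: 816 -> 984 -> 528
1: .
2: .
3: .
4: .
5: .
6: 438
7: .
8: .
9: .
10: .
11: .

3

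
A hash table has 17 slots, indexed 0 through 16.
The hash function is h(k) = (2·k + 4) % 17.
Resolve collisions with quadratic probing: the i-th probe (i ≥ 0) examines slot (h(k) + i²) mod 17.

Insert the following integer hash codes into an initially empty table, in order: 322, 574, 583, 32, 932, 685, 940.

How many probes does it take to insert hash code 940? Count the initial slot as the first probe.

4

322 hashes to 2; slot 2 is free => place at 2.
574 hashes to 13; slot 13 is free => place at 13.
583 hashes to 14; slot 14 is free => place at 14.
32 hashes to 0; slot 0 is free => place at 0.
932 hashes to 15; slot 15 is free => place at 15.
685 hashes to 14; 14,15 taken => place at 1.
940 hashes to 14; 14,15,1 taken => place at 6.
Table: [32, 685, 322, ., ., ., 940, ., ., ., ., ., ., 574, 583, 932, .]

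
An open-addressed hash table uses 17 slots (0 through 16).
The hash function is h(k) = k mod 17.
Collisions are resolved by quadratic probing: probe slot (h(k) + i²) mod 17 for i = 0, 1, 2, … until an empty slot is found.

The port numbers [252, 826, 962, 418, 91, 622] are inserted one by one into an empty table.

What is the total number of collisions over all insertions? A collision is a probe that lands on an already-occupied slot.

8

Insert 252: h=14, slot 14 empty → index 14.
Insert 826: h=10, slot 10 empty → index 10.
Insert 962: h=10, slot 10 occupied → index 11.
Insert 418: h=10, slots 10,11,14 occupied → index 2.
Insert 91: h=6, slot 6 empty → index 6.
Insert 622: h=10, slots 10,11,14,2 occupied → index 9.
Table: [_, _, 418, _, _, _, 91, _, _, 622, 826, 962, _, _, 252, _, _]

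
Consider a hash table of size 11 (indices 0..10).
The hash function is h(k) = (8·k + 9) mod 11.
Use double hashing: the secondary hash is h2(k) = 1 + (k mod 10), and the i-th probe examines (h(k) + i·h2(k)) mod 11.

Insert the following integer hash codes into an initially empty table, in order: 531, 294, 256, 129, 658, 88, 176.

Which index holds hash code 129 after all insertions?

6

531 hashes to 0; slot 0 is free -> place at 0.
294 hashes to 7; slot 7 is free -> place at 7.
256 hashes to 0, h2=7; 0,7 taken -> place at 3.
129 hashes to 7, h2=10; 7 taken -> place at 6.
658 hashes to 4; slot 4 is free -> place at 4.
88 hashes to 9; slot 9 is free -> place at 9.
176 hashes to 9, h2=7; 9 taken -> place at 5.
Table: [531, _, _, 256, 658, 176, 129, 294, _, 88, _]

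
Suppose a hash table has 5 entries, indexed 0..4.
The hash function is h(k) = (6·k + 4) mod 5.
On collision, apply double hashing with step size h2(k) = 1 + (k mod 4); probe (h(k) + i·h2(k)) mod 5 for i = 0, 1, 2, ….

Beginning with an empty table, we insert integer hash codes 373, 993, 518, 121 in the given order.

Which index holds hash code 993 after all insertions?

373: h=2 → slot 2
993: h=2, h2=2, probe 2,4 → slot 4
518: h=2, h2=3, probe 2,0 → slot 0
121: h=0, h2=2, probe 0,2,4,1 → slot 1
Table: [518, 121, 373, -, 993]

4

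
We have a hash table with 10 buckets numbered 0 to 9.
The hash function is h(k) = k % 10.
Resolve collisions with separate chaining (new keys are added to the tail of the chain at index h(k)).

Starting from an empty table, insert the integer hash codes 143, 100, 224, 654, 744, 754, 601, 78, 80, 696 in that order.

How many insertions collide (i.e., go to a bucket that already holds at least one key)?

143 -> bucket 3
100 -> bucket 0
224 -> bucket 4
654 -> bucket 4 (collision)
744 -> bucket 4 (collision)
754 -> bucket 4 (collision)
601 -> bucket 1
78 -> bucket 8
80 -> bucket 0 (collision)
696 -> bucket 6
Final buckets:
0: 100 -> 80
1: 601
2: ∅
3: 143
4: 224 -> 654 -> 744 -> 754
5: ∅
6: 696
7: ∅
8: 78
9: ∅

4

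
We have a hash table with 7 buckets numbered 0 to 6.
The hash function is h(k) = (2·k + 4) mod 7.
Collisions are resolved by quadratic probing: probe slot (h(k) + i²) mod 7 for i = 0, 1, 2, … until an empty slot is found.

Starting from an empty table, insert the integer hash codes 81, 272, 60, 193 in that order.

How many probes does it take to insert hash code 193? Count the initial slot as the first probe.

4

81 hashes to 5; slot 5 is free => place at 5.
272 hashes to 2; slot 2 is free => place at 2.
60 hashes to 5; 5 taken => place at 6.
193 hashes to 5; 5,6,2 taken => place at 0.
Table: [193, —, 272, —, —, 81, 60]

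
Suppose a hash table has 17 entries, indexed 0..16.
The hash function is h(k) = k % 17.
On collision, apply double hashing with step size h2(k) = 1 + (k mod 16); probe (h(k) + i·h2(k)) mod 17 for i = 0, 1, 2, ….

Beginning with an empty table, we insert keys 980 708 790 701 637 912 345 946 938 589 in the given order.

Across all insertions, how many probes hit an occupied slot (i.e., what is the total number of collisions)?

980 hashes to 11; slot 11 is free -> place at 11.
708 hashes to 11, h2=5; 11 taken -> place at 16.
790 hashes to 8; slot 8 is free -> place at 8.
701 hashes to 4; slot 4 is free -> place at 4.
637 hashes to 8, h2=14; 8 taken -> place at 5.
912 hashes to 11, h2=1; 11 taken -> place at 12.
345 hashes to 5, h2=10; 5 taken -> place at 15.
946 hashes to 11, h2=3; 11 taken -> place at 14.
938 hashes to 3; slot 3 is free -> place at 3.
589 hashes to 11, h2=14; 11,8,5 taken -> place at 2.
Table: [—, —, 589, 938, 701, 637, —, —, 790, —, —, 980, 912, —, 946, 345, 708]

8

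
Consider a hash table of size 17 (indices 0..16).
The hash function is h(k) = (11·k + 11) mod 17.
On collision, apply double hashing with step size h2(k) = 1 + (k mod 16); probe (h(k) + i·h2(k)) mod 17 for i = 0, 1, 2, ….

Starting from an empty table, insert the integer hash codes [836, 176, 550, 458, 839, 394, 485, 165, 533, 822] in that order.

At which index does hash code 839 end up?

Insert 836: h=10, slot 10 empty -> index 10.
Insert 176: h=9, slot 9 empty -> index 9.
Insert 550: h=9, h2=7, slot 9 occupied -> index 16.
Insert 458: h=0, slot 0 empty -> index 0.
Insert 839: h=9, h2=8, slots 9,0 occupied -> index 8.
Insert 394: h=10, h2=11, slot 10 occupied -> index 4.
Insert 485: h=8, h2=6, slot 8 occupied -> index 14.
Insert 165: h=7, slot 7 empty -> index 7.
Insert 533: h=9, h2=6, slot 9 occupied -> index 15.
Insert 822: h=9, h2=7, slots 9,16 occupied -> index 6.
Table: [458, -, -, -, 394, -, 822, 165, 839, 176, 836, -, -, -, 485, 533, 550]

8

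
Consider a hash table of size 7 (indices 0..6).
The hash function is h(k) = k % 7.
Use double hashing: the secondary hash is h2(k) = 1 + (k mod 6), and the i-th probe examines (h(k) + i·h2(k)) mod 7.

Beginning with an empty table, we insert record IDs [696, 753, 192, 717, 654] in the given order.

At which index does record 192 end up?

5

Insert 696: h=3, slot 3 empty => index 3.
Insert 753: h=4, slot 4 empty => index 4.
Insert 192: h=3, h2=1, slots 3,4 occupied => index 5.
Insert 717: h=3, h2=4, slot 3 occupied => index 0.
Insert 654: h=3, h2=1, slots 3,4,5 occupied => index 6.
Table: [717, _, _, 696, 753, 192, 654]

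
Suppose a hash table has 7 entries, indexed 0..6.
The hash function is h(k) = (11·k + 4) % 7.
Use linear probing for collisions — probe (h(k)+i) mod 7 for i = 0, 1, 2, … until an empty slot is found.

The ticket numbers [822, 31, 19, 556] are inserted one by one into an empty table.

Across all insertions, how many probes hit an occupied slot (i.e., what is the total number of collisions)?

5

Insert 822: h=2, slot 2 empty -> index 2.
Insert 31: h=2, slot 2 occupied -> index 3.
Insert 19: h=3, slot 3 occupied -> index 4.
Insert 556: h=2, slots 2,3,4 occupied -> index 5.
Table: [., ., 822, 31, 19, 556, .]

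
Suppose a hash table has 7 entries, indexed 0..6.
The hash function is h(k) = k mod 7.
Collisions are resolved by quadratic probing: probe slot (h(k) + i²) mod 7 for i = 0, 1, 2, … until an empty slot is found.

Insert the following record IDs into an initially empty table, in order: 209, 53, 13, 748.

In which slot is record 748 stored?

209 hashes to 6; slot 6 is free → place at 6.
53 hashes to 4; slot 4 is free → place at 4.
13 hashes to 6; 6 taken → place at 0.
748 hashes to 6; 6,0 taken → place at 3.
Table: [13, -, -, 748, 53, -, 209]

3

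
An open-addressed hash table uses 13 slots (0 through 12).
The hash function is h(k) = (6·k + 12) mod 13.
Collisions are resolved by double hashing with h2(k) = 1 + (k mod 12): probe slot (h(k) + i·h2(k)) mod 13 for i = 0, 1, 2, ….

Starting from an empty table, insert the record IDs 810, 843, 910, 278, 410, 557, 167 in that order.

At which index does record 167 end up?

Insert 810: h=10, slot 10 empty → index 10.
Insert 843: h=0, slot 0 empty → index 0.
Insert 910: h=12, slot 12 empty → index 12.
Insert 278: h=3, slot 3 empty → index 3.
Insert 410: h=2, slot 2 empty → index 2.
Insert 557: h=0, h2=6, slot 0 occupied → index 6.
Insert 167: h=0, h2=12, slots 0,12 occupied → index 11.
Table: [843, ∅, 410, 278, ∅, ∅, 557, ∅, ∅, ∅, 810, 167, 910]

11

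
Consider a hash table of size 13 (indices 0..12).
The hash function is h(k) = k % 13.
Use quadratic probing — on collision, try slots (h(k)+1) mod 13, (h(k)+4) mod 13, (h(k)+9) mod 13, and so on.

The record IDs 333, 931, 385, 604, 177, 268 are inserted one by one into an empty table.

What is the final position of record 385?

12

333 hashes to 8; slot 8 is free -> place at 8.
931 hashes to 8; 8 taken -> place at 9.
385 hashes to 8; 8,9 taken -> place at 12.
604 hashes to 6; slot 6 is free -> place at 6.
177 hashes to 8; 8,9,12 taken -> place at 4.
268 hashes to 8; 8,9,12,4 taken -> place at 11.
Table: [∅, ∅, ∅, ∅, 177, ∅, 604, ∅, 333, 931, ∅, 268, 385]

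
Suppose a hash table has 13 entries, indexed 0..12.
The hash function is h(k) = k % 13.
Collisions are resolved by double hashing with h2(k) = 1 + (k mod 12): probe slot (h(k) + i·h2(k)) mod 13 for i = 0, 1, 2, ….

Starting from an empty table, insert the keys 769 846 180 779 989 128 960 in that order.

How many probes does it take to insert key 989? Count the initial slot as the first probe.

2

769 hashes to 2; slot 2 is free → place at 2.
846 hashes to 1; slot 1 is free → place at 1.
180 hashes to 11; slot 11 is free → place at 11.
779 hashes to 12; slot 12 is free → place at 12.
989 hashes to 1, h2=6; 1 taken → place at 7.
128 hashes to 11, h2=9; 11,7 taken → place at 3.
960 hashes to 11, h2=1; 11,12 taken → place at 0.
Table: [960, 846, 769, 128, _, _, _, 989, _, _, _, 180, 779]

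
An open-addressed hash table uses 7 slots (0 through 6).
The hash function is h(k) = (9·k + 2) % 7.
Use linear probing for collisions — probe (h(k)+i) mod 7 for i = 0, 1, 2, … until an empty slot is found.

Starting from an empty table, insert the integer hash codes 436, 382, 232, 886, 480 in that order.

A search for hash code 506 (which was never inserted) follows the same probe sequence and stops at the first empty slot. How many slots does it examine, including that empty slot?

436: h=6 → slot 6
382: h=3 → slot 3
232: h=4 → slot 4
886: h=3, probe 3,4,5 → slot 5
480: h=3, probe 3,4,5,6,0 → slot 0
Table: [480, ., ., 382, 232, 886, 436]
Lookup 506: h=6, probe 6,0,1 → slot 1 empty, not found.

3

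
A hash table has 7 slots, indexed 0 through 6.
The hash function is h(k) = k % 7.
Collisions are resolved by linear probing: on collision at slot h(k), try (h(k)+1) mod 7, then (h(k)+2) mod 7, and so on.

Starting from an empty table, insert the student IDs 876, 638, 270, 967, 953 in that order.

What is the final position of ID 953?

5

Insert 876: h=1, slot 1 empty → index 1.
Insert 638: h=1, slot 1 occupied → index 2.
Insert 270: h=4, slot 4 empty → index 4.
Insert 967: h=1, slots 1,2 occupied → index 3.
Insert 953: h=1, slots 1,2,3,4 occupied → index 5.
Table: [∅, 876, 638, 967, 270, 953, ∅]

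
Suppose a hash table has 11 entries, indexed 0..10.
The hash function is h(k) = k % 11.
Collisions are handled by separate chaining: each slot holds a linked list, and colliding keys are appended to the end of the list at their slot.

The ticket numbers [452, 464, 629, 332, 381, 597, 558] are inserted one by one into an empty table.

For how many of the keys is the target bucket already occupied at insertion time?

Insert 452: h=1, bucket 1 empty → new chain.
Insert 464: h=2, bucket 2 empty → new chain.
Insert 629: h=2, bucket 2 nonempty → append to chain.
Insert 332: h=2, bucket 2 nonempty → append to chain.
Insert 381: h=7, bucket 7 empty → new chain.
Insert 597: h=3, bucket 3 empty → new chain.
Insert 558: h=8, bucket 8 empty → new chain.
Final buckets:
0: -
1: 452
2: 464 -> 629 -> 332
3: 597
4: -
5: -
6: -
7: 381
8: 558
9: -
10: -

2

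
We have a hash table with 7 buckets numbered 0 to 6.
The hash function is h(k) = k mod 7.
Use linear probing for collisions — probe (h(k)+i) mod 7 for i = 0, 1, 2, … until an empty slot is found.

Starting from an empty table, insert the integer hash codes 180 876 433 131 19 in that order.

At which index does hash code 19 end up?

Insert 180: h=5, slot 5 empty -> index 5.
Insert 876: h=1, slot 1 empty -> index 1.
Insert 433: h=6, slot 6 empty -> index 6.
Insert 131: h=5, slots 5,6 occupied -> index 0.
Insert 19: h=5, slots 5,6,0,1 occupied -> index 2.
Table: [131, 876, 19, ., ., 180, 433]

2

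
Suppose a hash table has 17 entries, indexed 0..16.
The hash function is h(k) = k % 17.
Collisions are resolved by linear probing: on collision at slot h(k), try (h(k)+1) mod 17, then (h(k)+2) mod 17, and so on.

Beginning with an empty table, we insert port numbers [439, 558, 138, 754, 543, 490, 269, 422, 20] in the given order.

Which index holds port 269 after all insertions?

439: h=14 -> slot 14
558: h=14, probe 14,15 -> slot 15
138: h=2 -> slot 2
754: h=6 -> slot 6
543: h=16 -> slot 16
490: h=14, probe 14,15,16,0 -> slot 0
269: h=14, probe 14,15,16,0,1 -> slot 1
422: h=14, probe 14,15,16,0,1,2,3 -> slot 3
20: h=3, probe 3,4 -> slot 4
Table: [490, 269, 138, 422, 20, ∅, 754, ∅, ∅, ∅, ∅, ∅, ∅, ∅, 439, 558, 543]

1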